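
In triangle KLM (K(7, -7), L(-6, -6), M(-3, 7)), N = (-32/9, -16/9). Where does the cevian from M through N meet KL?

Barycentric coordinates of N with respect to KLM: (1/9, 5/9, 1/3).
On side KL the M-coordinate is zero; dropping N's M-weight 1/3 and renormalizing the remaining 1/9 : 5/9 gives weights 1/6, 5/6 on K, L.
J = (1/6)·(7, -7) + (5/6)·(-6, -6) = (-23/6, -37/6).

(-23/6, -37/6)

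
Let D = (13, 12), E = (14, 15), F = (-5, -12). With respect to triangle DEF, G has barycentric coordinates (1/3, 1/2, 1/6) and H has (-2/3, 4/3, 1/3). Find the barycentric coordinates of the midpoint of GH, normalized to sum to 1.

Since both coordinate triples sum to 1, the midpoint's barycentrics are the componentwise average.
(1/3+-2/3)/2 = -1/6; similarly 11/12 and 1/4.

(-1/6, 11/12, 1/4)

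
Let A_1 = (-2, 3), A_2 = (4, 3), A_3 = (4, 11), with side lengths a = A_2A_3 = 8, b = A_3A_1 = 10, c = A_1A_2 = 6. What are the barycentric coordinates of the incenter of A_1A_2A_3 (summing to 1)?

(1/3, 5/12, 1/4)

The incenter has barycentric coordinates proportional to the opposite side lengths: (8 : 10 : 6).
Normalizing by 8+10+6 = 24 gives (1/3, 5/12, 1/4).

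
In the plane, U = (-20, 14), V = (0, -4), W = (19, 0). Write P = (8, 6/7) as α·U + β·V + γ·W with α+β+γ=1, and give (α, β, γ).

(1/7, 2/7, 4/7)

Signed area of the reference triangle: [UVW] = ½·((-20)·(-4−0) + 0·(0−14) + 19·(14−(-4))) = ½·(80 + 0 + 342) = 211.
[PVW] = ½·(8·(-4−0) + 0·(0−(6/7)) + 19·(6/7−(-4))) = ½·(-32 + 0 + 646/7) = 211/7, so the U-coordinate is (211/7)/211 = 1/7.
[UPW] = ½·((-20)·(6/7−0) + 8·(0−14) + 19·(14−(6/7))) = ½·(-120/7 − 112 + 1748/7) = 422/7, so the V-coordinate is 2/7.
[UVP] = ½·((-20)·(-4−(6/7)) + 0·(6/7−14) + 8·(14−(-4))) = ½·(680/7 + 0 + 144) = 844/7, so the W-coordinate is 4/7.
Check: 1/7 + 2/7 + 4/7 = 1.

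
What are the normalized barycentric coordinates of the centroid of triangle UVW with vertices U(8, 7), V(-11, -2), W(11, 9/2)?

The centroid is the average of the vertices, so each weight is 1/3.

(1/3, 1/3, 1/3)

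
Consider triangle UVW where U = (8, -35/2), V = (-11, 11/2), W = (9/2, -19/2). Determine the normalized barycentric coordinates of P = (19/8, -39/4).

Signed area of the reference triangle: [UVW] = ½·(8·(11/2−(-19/2)) + (-11)·(-19/2−(-35/2)) + (9/2)·(-35/2−(11/2))) = ½·(120 − 88 − 207/2) = -143/4.
[PVW] = ½·((19/8)·(11/2−(-19/2)) + (-11)·(-19/2−(-39/4)) + (9/2)·(-39/4−(11/2))) = ½·(285/8 − 11/4 − 549/8) = -143/8, so the U-coordinate is (-143/8)/(-143/4) = 1/2.
[UPW] = ½·(8·(-39/4−(-19/2)) + (19/8)·(-19/2−(-35/2)) + (9/2)·(-35/2−(-39/4))) = ½·(-2 + 19 − 279/8) = -143/16, so the V-coordinate is 1/4.
[UVP] = ½·(8·(11/2−(-39/4)) + (-11)·(-39/4−(-35/2)) + (19/8)·(-35/2−(11/2))) = ½·(122 − 341/4 − 437/8) = -143/16, so the W-coordinate is 1/4.

(1/2, 1/4, 1/4)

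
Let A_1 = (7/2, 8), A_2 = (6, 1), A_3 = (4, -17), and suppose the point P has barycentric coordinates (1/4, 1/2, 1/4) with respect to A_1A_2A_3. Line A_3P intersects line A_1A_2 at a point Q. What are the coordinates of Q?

Line A_3P meets A_1A_2 where the A_3-coordinate vanishes; zeroing P's A_3-weight and renormalizing leaves A_1, A_2-weights 1/4 : 1/2 → (1/3, 2/3).
So Q = (1/3)·A_1 + (2/3)·A_2 = (31/6, 10/3).

(31/6, 10/3)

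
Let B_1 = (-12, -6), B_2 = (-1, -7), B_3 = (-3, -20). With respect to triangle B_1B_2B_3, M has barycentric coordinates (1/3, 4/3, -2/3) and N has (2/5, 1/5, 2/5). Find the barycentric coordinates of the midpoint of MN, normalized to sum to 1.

(11/30, 23/30, -2/15)

Since both coordinate triples sum to 1, the midpoint's barycentrics are the componentwise average.
(1/3+2/5)/2 = 11/30; similarly 23/30 and -2/15.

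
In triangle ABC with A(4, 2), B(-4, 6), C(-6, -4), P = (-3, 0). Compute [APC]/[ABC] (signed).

1/4

[ABC] = ½·(4·(6−(-4)) + (-4)·(-4−2) + (-6)·(2−6)) = ½·(40 + 24 + 24) = 44.
[APC] = ½·(4·(0−(-4)) + (-3)·(-4−2) + (-6)·(2−0)) = ½·(16 + 18 − 12) = 11, so the ratio is 11/44 = 1/4.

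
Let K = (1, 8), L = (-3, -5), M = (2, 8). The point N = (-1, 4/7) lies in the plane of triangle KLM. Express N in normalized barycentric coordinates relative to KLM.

(1/7, 4/7, 2/7)

Signed area of the reference triangle: [KLM] = ½·(1·(-5−8) + (-3)·(8−8) + 2·(8−(-5))) = ½·(-13 + 0 + 26) = 13/2.
[NLM] = ½·((-1)·(-5−8) + (-3)·(8−(4/7)) + 2·(4/7−(-5))) = ½·(13 − 156/7 + 78/7) = 13/14, so the K-coordinate is (13/14)/(13/2) = 1/7.
[KNM] = ½·(1·(4/7−8) + (-1)·(8−8) + 2·(8−(4/7))) = ½·(-52/7 + 0 + 104/7) = 26/7, so the L-coordinate is 4/7.
[KLN] = ½·(1·(-5−(4/7)) + (-3)·(4/7−8) + (-1)·(8−(-5))) = ½·(-39/7 + 156/7 − 13) = 13/7, so the M-coordinate is 2/7.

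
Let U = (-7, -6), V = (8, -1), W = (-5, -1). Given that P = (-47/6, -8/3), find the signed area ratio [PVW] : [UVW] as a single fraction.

1/3

[UVW] = ½·((-7)·(-1−(-1)) + 8·(-1−(-6)) + (-5)·(-6−(-1))) = ½·(0 + 40 + 25) = 65/2.
[PVW] = ½·((-47/6)·(-1−(-1)) + 8·(-1−(-8/3)) + (-5)·(-8/3−(-1))) = ½·(0 + 40/3 + 25/3) = 65/6, so the ratio is (65/6)/(65/2) = 1/3.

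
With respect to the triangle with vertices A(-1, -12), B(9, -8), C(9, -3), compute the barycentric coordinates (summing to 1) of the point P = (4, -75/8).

Signed area of the reference triangle: [ABC] = ½·((-1)·(-8−(-3)) + 9·(-3−(-12)) + 9·(-12−(-8))) = ½·(5 + 81 − 36) = 25.
[PBC] = ½·(4·(-8−(-3)) + 9·(-3−(-75/8)) + 9·(-75/8−(-8))) = ½·(-20 + 459/8 − 99/8) = 25/2, so the A-coordinate is (25/2)/25 = 1/2.
[APC] = ½·((-1)·(-75/8−(-3)) + 4·(-3−(-12)) + 9·(-12−(-75/8))) = ½·(51/8 + 36 − 189/8) = 75/8, so the B-coordinate is 3/8.
[ABP] = ½·((-1)·(-8−(-75/8)) + 9·(-75/8−(-12)) + 4·(-12−(-8))) = ½·(-11/8 + 189/8 − 16) = 25/8, so the C-coordinate is 1/8.

(1/2, 3/8, 1/8)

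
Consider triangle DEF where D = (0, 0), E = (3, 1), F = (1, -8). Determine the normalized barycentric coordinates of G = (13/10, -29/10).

(3/10, 3/10, 2/5)

Signed area of the reference triangle: [DEF] = ½·(0·(1−(-8)) + 3·(-8−0) + 1·(0−1)) = ½·(0 − 24 − 1) = -25/2.
[GEF] = ½·((13/10)·(1−(-8)) + 3·(-8−(-29/10)) + 1·(-29/10−1)) = ½·(117/10 − 153/10 − 39/10) = -15/4, so the D-coordinate is (-15/4)/(-25/2) = 3/10.
[DGF] = ½·(0·(-29/10−(-8)) + (13/10)·(-8−0) + 1·(0−(-29/10))) = ½·(0 − 52/5 + 29/10) = -15/4, so the E-coordinate is 3/10.
[DEG] = ½·(0·(1−(-29/10)) + 3·(-29/10−0) + (13/10)·(0−1)) = ½·(0 − 87/10 − 13/10) = -5, so the F-coordinate is 2/5.
Check: 3/10 + 3/10 + 2/5 = 1.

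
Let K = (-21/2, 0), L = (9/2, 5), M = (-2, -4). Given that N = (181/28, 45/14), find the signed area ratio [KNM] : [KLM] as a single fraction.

13/14

[KLM] = ½·((-21/2)·(5−(-4)) + (9/2)·(-4−0) + (-2)·(0−5)) = ½·(-189/2 − 18 + 10) = -205/4.
[KNM] = ½·((-21/2)·(45/14−(-4)) + (181/28)·(-4−0) + (-2)·(0−(45/14))) = ½·(-303/4 − 181/7 + 45/7) = -2665/56, so the ratio is (-2665/56)/(-205/4) = 13/14.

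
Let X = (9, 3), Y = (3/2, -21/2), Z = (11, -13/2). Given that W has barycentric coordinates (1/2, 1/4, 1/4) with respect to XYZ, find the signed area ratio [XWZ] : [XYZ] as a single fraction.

1/4

The signed ratio [XWZ]/[XYZ] equals the barycentric coordinate of W at vertex Y, which is 1/4.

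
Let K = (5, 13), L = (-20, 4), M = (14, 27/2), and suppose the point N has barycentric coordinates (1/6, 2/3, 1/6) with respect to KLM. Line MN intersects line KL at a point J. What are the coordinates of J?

(-15, 29/5)

Line MN meets KL where the M-coordinate vanishes; zeroing N's M-weight and renormalizing leaves K, L-weights 1/6 : 2/3 → (1/5, 4/5).
So J = (1/5)·K + (4/5)·L = (-15, 29/5).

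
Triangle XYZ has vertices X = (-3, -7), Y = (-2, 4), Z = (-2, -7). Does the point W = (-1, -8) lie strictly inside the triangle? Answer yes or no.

no

Barycentric coordinates of W: (-1, -1/11, 23/11).
The three coordinates are negative, negative, positive; a point is interior exactly when all three are positive.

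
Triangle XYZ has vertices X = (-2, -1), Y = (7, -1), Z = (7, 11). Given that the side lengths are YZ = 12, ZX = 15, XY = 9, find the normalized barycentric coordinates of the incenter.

(1/3, 5/12, 1/4)

The incenter has barycentric coordinates proportional to the opposite side lengths: (12 : 15 : 9).
Normalizing by 12+15+9 = 36 gives (1/3, 5/12, 1/4).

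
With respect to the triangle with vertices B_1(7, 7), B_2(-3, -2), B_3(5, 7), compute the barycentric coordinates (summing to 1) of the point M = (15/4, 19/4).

Signed area of the reference triangle: [B_1B_2B_3] = ½·(7·(-2−7) + (-3)·(7−7) + 5·(7−(-2))) = ½·(-63 + 0 + 45) = -9.
[MB_2B_3] = ½·((15/4)·(-2−7) + (-3)·(7−(19/4)) + 5·(19/4−(-2))) = ½·(-135/4 − 27/4 + 135/4) = -27/8, so the B_1-coordinate is (-27/8)/(-9) = 3/8.
[B_1MB_3] = ½·(7·(19/4−7) + (15/4)·(7−7) + 5·(7−(19/4))) = ½·(-63/4 + 0 + 45/4) = -9/4, so the B_2-coordinate is 1/4.
[B_1B_2M] = ½·(7·(-2−(19/4)) + (-3)·(19/4−7) + (15/4)·(7−(-2))) = ½·(-189/4 + 27/4 + 135/4) = -27/8, so the B_3-coordinate is 3/8.
Check: 3/8 + 1/4 + 3/8 = 1.

(3/8, 1/4, 3/8)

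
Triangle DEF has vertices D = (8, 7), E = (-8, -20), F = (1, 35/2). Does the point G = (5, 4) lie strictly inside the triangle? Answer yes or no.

yes

Barycentric coordinates of G: (181/238, 5/34, 11/119).
The three coordinates are positive, positive, positive; a point is interior exactly when all three are positive.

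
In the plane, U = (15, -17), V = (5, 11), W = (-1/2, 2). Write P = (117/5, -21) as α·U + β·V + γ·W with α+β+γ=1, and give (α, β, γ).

Signed area of the reference triangle: [UVW] = ½·(15·(11−2) + 5·(2−(-17)) + (-1/2)·(-17−11)) = ½·(135 + 95 + 14) = 122.
[PVW] = ½·((117/5)·(11−2) + 5·(2−(-21)) + (-1/2)·(-21−11)) = ½·(1053/5 + 115 + 16) = 854/5, so the U-coordinate is (854/5)/122 = 7/5.
[UPW] = ½·(15·(-21−2) + (117/5)·(2−(-17)) + (-1/2)·(-17−(-21))) = ½·(-345 + 2223/5 − 2) = 244/5, so the V-coordinate is 2/5.
[UVP] = ½·(15·(11−(-21)) + 5·(-21−(-17)) + (117/5)·(-17−11)) = ½·(480 − 20 − 3276/5) = -488/5, so the W-coordinate is -4/5.
Check: 7/5 + 2/5 − 4/5 = 1.

(7/5, 2/5, -4/5)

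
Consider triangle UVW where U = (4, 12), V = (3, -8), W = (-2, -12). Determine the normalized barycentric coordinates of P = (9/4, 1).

(1/2, 1/4, 1/4)

Signed area of the reference triangle: [UVW] = ½·(4·(-8−(-12)) + 3·(-12−12) + (-2)·(12−(-8))) = ½·(16 − 72 − 40) = -48.
[PVW] = ½·((9/4)·(-8−(-12)) + 3·(-12−1) + (-2)·(1−(-8))) = ½·(9 − 39 − 18) = -24, so the U-coordinate is (-24)/(-48) = 1/2.
[UPW] = ½·(4·(1−(-12)) + (9/4)·(-12−12) + (-2)·(12−1)) = ½·(52 − 54 − 22) = -12, so the V-coordinate is 1/4.
[UVP] = ½·(4·(-8−1) + 3·(1−12) + (9/4)·(12−(-8))) = ½·(-36 − 33 + 45) = -12, so the W-coordinate is 1/4.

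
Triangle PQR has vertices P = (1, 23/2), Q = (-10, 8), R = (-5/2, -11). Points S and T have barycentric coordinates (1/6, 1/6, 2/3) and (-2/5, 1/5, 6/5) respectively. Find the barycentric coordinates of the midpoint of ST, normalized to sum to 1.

(-7/60, 11/60, 14/15)

Since both coordinate triples sum to 1, the midpoint's barycentrics are the componentwise average.
(1/6+-2/5)/2 = -7/60; similarly 11/60 and 14/15.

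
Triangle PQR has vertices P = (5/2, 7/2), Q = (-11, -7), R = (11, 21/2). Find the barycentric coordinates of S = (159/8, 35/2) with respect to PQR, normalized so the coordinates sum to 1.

(1/4, -1/2, 5/4)

Signed area of the reference triangle: [PQR] = ½·((5/2)·(-7−(21/2)) + (-11)·(21/2−(7/2)) + 11·(7/2−(-7))) = ½·(-175/4 − 77 + 231/2) = -21/8.
[SQR] = ½·((159/8)·(-7−(21/2)) + (-11)·(21/2−(35/2)) + 11·(35/2−(-7))) = ½·(-5565/16 + 77 + 539/2) = -21/32, so the P-coordinate is (-21/32)/(-21/8) = 1/4.
[PSR] = ½·((5/2)·(35/2−(21/2)) + (159/8)·(21/2−(7/2)) + 11·(7/2−(35/2))) = ½·(35/2 + 1113/8 − 154) = 21/16, so the Q-coordinate is -1/2.
[PQS] = ½·((5/2)·(-7−(35/2)) + (-11)·(35/2−(7/2)) + (159/8)·(7/2−(-7))) = ½·(-245/4 − 154 + 3339/16) = -105/32, so the R-coordinate is 5/4.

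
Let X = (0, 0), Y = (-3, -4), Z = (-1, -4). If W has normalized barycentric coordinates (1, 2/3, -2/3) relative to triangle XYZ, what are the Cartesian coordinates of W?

(-4/3, 0)

W = 1·X + (2/3)·Y + (-2/3)·Z.
x-coordinate: 1·0 + (2/3)·(-3) + (-2/3)·(-1) = -4/3.
y-coordinate: 1·0 + (2/3)·(-4) + (-2/3)·(-4) = 0.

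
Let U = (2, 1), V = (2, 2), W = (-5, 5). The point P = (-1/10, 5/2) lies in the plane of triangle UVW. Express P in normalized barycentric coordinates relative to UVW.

Signed area of the reference triangle: [UVW] = ½·(2·(2−5) + 2·(5−1) + (-5)·(1−2)) = ½·(-6 + 8 + 5) = 7/2.
[PVW] = ½·((-1/10)·(2−5) + 2·(5−(5/2)) + (-5)·(5/2−2)) = ½·(3/10 + 5 − 5/2) = 7/5, so the U-coordinate is (7/5)/(7/2) = 2/5.
[UPW] = ½·(2·(5/2−5) + (-1/10)·(5−1) + (-5)·(1−(5/2))) = ½·(-5 − 2/5 + 15/2) = 21/20, so the V-coordinate is 3/10.
[UVP] = ½·(2·(2−(5/2)) + 2·(5/2−1) + (-1/10)·(1−2)) = ½·(-1 + 3 + 1/10) = 21/20, so the W-coordinate is 3/10.
Check: 2/5 + 3/10 + 3/10 = 1.

(2/5, 3/10, 3/10)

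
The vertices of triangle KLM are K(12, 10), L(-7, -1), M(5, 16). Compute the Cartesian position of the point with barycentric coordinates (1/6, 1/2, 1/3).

N = (1/6)·K + (1/2)·L + (1/3)·M.
x-coordinate: (1/6)·12 + (1/2)·(-7) + (1/3)·5 = 1/6.
y-coordinate: (1/6)·10 + (1/2)·(-1) + (1/3)·16 = 13/2.

(1/6, 13/2)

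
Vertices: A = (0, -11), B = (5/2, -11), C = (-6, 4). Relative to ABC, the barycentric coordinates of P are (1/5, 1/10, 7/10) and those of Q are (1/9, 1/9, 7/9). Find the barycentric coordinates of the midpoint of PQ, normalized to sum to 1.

(7/45, 19/180, 133/180)

Since both coordinate triples sum to 1, the midpoint's barycentrics are the componentwise average.
(1/5+1/9)/2 = 7/45; similarly 19/180 and 133/180.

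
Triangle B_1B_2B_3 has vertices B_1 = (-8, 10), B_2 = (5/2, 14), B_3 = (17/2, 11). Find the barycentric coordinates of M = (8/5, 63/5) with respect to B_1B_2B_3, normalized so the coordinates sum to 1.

(1/5, 3/5, 1/5)

Signed area of the reference triangle: [B_1B_2B_3] = ½·((-8)·(14−11) + (5/2)·(11−10) + (17/2)·(10−14)) = ½·(-24 + 5/2 − 34) = -111/4.
[MB_2B_3] = ½·((8/5)·(14−11) + (5/2)·(11−(63/5)) + (17/2)·(63/5−14)) = ½·(24/5 − 4 − 119/10) = -111/20, so the B_1-coordinate is (-111/20)/(-111/4) = 1/5.
[B_1MB_3] = ½·((-8)·(63/5−11) + (8/5)·(11−10) + (17/2)·(10−(63/5))) = ½·(-64/5 + 8/5 − 221/10) = -333/20, so the B_2-coordinate is 3/5.
[B_1B_2M] = ½·((-8)·(14−(63/5)) + (5/2)·(63/5−10) + (8/5)·(10−14)) = ½·(-56/5 + 13/2 − 32/5) = -111/20, so the B_3-coordinate is 1/5.
Check: 1/5 + 3/5 + 1/5 = 1.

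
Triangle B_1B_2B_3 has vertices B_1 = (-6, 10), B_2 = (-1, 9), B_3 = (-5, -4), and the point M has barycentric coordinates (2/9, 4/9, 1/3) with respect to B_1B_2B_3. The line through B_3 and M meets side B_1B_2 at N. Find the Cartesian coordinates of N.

(-8/3, 28/3)

Line B_3M meets B_1B_2 where the B_3-coordinate vanishes; zeroing M's B_3-weight and renormalizing leaves B_1, B_2-weights 2/9 : 4/9 → (1/3, 2/3).
So N = (1/3)·B_1 + (2/3)·B_2 = (-8/3, 28/3).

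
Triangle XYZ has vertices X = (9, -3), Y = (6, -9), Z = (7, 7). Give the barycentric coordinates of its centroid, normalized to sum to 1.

The centroid is the average of the vertices, so each weight is 1/3.

(1/3, 1/3, 1/3)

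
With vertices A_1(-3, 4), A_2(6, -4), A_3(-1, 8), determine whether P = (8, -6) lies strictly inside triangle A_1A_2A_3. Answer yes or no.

Barycentric coordinates of P: (-5/26, 16/13, -1/26).
The three coordinates are negative, positive, negative; a point is interior exactly when all three are positive.

no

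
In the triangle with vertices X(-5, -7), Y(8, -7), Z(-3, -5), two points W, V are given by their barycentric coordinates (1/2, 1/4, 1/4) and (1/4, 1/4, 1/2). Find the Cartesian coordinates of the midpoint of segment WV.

(-1, -25/4)

Barycentric coordinates of the midpoint are the average: (3/8, 1/4, 3/8).
Converting: (3/8)·X + (1/4)·Y + (3/8)·Z = (-1, -25/4).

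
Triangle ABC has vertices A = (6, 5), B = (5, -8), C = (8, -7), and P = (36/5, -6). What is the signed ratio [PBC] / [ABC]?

[ABC] = ½·(6·(-8−(-7)) + 5·(-7−5) + 8·(5−(-8))) = ½·(-6 − 60 + 104) = 19.
[PBC] = ½·((36/5)·(-8−(-7)) + 5·(-7−(-6)) + 8·(-6−(-8))) = ½·(-36/5 − 5 + 16) = 19/10, so the ratio is (19/10)/19 = 1/10.

1/10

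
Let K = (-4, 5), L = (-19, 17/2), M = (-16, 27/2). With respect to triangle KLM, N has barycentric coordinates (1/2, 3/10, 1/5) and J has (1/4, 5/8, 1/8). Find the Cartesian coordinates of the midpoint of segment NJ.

(-1031/80, 8)

Barycentric coordinates of the midpoint are the average: (3/8, 37/80, 13/80).
Converting: (3/8)·K + (37/80)·L + (13/80)·M = (-1031/80, 8).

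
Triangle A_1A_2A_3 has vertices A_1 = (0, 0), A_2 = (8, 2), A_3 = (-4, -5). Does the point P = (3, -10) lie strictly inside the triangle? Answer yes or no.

Barycentric coordinates of P: (-109/32, 55/32, 43/16).
The three coordinates are negative, positive, positive; a point is interior exactly when all three are positive.

no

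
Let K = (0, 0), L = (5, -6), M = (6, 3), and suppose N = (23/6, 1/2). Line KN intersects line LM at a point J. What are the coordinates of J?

(23/4, 3/4)

Barycentric coordinates of N with respect to KLM: (1/3, 1/6, 1/2).
On side LM the K-coordinate is zero; dropping N's K-weight 1/3 and renormalizing the remaining 1/6 : 1/2 gives weights 1/4, 3/4 on L, M.
J = (1/4)·(5, -6) + (3/4)·(6, 3) = (23/4, 3/4).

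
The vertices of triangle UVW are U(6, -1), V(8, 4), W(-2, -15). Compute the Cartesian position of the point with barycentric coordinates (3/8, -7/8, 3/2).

P = (3/8)·U + (-7/8)·V + (3/2)·W.
x-coordinate: (3/8)·6 + (-7/8)·8 + (3/2)·(-2) = -31/4.
y-coordinate: (3/8)·(-1) + (-7/8)·4 + (3/2)·(-15) = -211/8.

(-31/4, -211/8)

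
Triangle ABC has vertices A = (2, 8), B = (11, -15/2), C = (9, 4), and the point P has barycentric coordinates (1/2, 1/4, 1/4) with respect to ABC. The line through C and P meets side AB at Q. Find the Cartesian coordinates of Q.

Line CP meets AB where the C-coordinate vanishes; zeroing P's C-weight and renormalizing leaves A, B-weights 1/2 : 1/4 → (2/3, 1/3).
So Q = (2/3)·A + (1/3)·B = (5, 17/6).

(5, 17/6)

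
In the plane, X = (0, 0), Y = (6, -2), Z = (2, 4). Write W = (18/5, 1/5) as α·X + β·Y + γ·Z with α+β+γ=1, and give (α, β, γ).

Signed area of the reference triangle: [XYZ] = ½·(0·(-2−4) + 6·(4−0) + 2·(0−(-2))) = ½·(0 + 24 + 4) = 14.
[WYZ] = ½·((18/5)·(-2−4) + 6·(4−(1/5)) + 2·(1/5−(-2))) = ½·(-108/5 + 114/5 + 22/5) = 14/5, so the X-coordinate is (14/5)/14 = 1/5.
[XWZ] = ½·(0·(1/5−4) + (18/5)·(4−0) + 2·(0−(1/5))) = ½·(0 + 72/5 − 2/5) = 7, so the Y-coordinate is 1/2.
[XYW] = ½·(0·(-2−(1/5)) + 6·(1/5−0) + (18/5)·(0−(-2))) = ½·(0 + 6/5 + 36/5) = 21/5, so the Z-coordinate is 3/10.

(1/5, 1/2, 3/10)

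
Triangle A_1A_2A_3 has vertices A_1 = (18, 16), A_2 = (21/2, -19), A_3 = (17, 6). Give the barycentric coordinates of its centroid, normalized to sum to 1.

The centroid is the average of the vertices, so each weight is 1/3.

(1/3, 1/3, 1/3)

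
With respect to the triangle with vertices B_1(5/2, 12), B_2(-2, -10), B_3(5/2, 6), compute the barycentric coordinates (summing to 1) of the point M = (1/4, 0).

(1/3, 1/2, 1/6)

Signed area of the reference triangle: [B_1B_2B_3] = ½·((5/2)·(-10−6) + (-2)·(6−12) + (5/2)·(12−(-10))) = ½·(-40 + 12 + 55) = 27/2.
[MB_2B_3] = ½·((1/4)·(-10−6) + (-2)·(6−0) + (5/2)·(0−(-10))) = ½·(-4 − 12 + 25) = 9/2, so the B_1-coordinate is (9/2)/(27/2) = 1/3.
[B_1MB_3] = ½·((5/2)·(0−6) + (1/4)·(6−12) + (5/2)·(12−0)) = ½·(-15 − 3/2 + 30) = 27/4, so the B_2-coordinate is 1/2.
[B_1B_2M] = ½·((5/2)·(-10−0) + (-2)·(0−12) + (1/4)·(12−(-10))) = ½·(-25 + 24 + 11/2) = 9/4, so the B_3-coordinate is 1/6.
Check: 1/3 + 1/2 + 1/6 = 1.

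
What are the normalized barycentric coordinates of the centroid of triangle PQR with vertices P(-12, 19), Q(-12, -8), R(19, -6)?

The centroid is the average of the vertices, so each weight is 1/3.

(1/3, 1/3, 1/3)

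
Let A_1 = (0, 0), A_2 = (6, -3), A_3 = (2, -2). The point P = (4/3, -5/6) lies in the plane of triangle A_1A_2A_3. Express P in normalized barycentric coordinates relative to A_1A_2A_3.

Signed area of the reference triangle: [A_1A_2A_3] = ½·(0·(-3−(-2)) + 6·(-2−0) + 2·(0−(-3))) = ½·(0 − 12 + 6) = -3.
[PA_2A_3] = ½·((4/3)·(-3−(-2)) + 6·(-2−(-5/6)) + 2·(-5/6−(-3))) = ½·(-4/3 − 7 + 13/3) = -2, so the A_1-coordinate is (-2)/(-3) = 2/3.
[A_1PA_3] = ½·(0·(-5/6−(-2)) + (4/3)·(-2−0) + 2·(0−(-5/6))) = ½·(0 − 8/3 + 5/3) = -1/2, so the A_2-coordinate is 1/6.
[A_1A_2P] = ½·(0·(-3−(-5/6)) + 6·(-5/6−0) + (4/3)·(0−(-3))) = ½·(0 − 5 + 4) = -1/2, so the A_3-coordinate is 1/6.
Check: 2/3 + 1/6 + 1/6 = 1.

(2/3, 1/6, 1/6)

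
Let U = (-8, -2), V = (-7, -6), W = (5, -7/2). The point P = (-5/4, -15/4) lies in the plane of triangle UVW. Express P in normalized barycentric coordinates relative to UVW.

Signed area of the reference triangle: [UVW] = ½·((-8)·(-6−(-7/2)) + (-7)·(-7/2−(-2)) + 5·(-2−(-6))) = ½·(20 + 21/2 + 20) = 101/4.
[PVW] = ½·((-5/4)·(-6−(-7/2)) + (-7)·(-7/2−(-15/4)) + 5·(-15/4−(-6))) = ½·(25/8 − 7/4 + 45/4) = 101/16, so the U-coordinate is (101/16)/(101/4) = 1/4.
[UPW] = ½·((-8)·(-15/4−(-7/2)) + (-5/4)·(-7/2−(-2)) + 5·(-2−(-15/4))) = ½·(2 + 15/8 + 35/4) = 101/16, so the V-coordinate is 1/4.
[UVP] = ½·((-8)·(-6−(-15/4)) + (-7)·(-15/4−(-2)) + (-5/4)·(-2−(-6))) = ½·(18 + 49/4 − 5) = 101/8, so the W-coordinate is 1/2.
Check: 1/4 + 1/4 + 1/2 = 1.

(1/4, 1/4, 1/2)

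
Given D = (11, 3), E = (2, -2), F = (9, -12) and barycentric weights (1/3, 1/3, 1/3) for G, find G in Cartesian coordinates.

G = (1/3)·D + (1/3)·E + (1/3)·F.
x-coordinate: (1/3)·11 + (1/3)·2 + (1/3)·9 = 22/3.
y-coordinate: (1/3)·3 + (1/3)·(-2) + (1/3)·(-12) = -11/3.

(22/3, -11/3)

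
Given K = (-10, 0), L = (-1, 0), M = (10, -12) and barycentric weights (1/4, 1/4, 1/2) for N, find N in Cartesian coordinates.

N = (1/4)·K + (1/4)·L + (1/2)·M.
x-coordinate: (1/4)·(-10) + (1/4)·(-1) + (1/2)·10 = 9/4.
y-coordinate: (1/4)·0 + (1/4)·0 + (1/2)·(-12) = -6.

(9/4, -6)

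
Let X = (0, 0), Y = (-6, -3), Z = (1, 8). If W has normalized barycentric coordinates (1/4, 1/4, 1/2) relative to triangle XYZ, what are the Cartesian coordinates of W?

W = (1/4)·X + (1/4)·Y + (1/2)·Z.
x-coordinate: (1/4)·0 + (1/4)·(-6) + (1/2)·1 = -1.
y-coordinate: (1/4)·0 + (1/4)·(-3) + (1/2)·8 = 13/4.

(-1, 13/4)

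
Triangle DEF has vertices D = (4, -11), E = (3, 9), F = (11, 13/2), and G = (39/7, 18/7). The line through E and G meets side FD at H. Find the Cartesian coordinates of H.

Barycentric coordinates of G with respect to DEF: (2/7, 3/7, 2/7).
On side FD the E-coordinate is zero; dropping G's E-weight 3/7 and renormalizing the remaining 2/7 : 2/7 gives weights 1/2, 1/2 on F, D.
H = (1/2)·(11, 13/2) + (1/2)·(4, -11) = (15/2, -9/4).

(15/2, -9/4)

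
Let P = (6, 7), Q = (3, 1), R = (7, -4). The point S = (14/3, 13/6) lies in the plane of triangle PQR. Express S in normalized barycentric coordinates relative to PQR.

Signed area of the reference triangle: [PQR] = ½·(6·(1−(-4)) + 3·(-4−7) + 7·(7−1)) = ½·(30 − 33 + 42) = 39/2.
[SQR] = ½·((14/3)·(1−(-4)) + 3·(-4−(13/6)) + 7·(13/6−1)) = ½·(70/3 − 37/2 + 49/6) = 13/2, so the P-coordinate is (13/2)/(39/2) = 1/3.
[PSR] = ½·(6·(13/6−(-4)) + (14/3)·(-4−7) + 7·(7−(13/6))) = ½·(37 − 154/3 + 203/6) = 39/4, so the Q-coordinate is 1/2.
[PQS] = ½·(6·(1−(13/6)) + 3·(13/6−7) + (14/3)·(7−1)) = ½·(-7 − 29/2 + 28) = 13/4, so the R-coordinate is 1/6.
Check: 1/3 + 1/2 + 1/6 = 1.

(1/3, 1/2, 1/6)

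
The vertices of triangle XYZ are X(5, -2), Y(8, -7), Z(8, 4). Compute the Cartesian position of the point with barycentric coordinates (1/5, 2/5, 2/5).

(37/5, -8/5)

W = (1/5)·X + (2/5)·Y + (2/5)·Z.
x-coordinate: (1/5)·5 + (2/5)·8 + (2/5)·8 = 37/5.
y-coordinate: (1/5)·(-2) + (2/5)·(-7) + (2/5)·4 = -8/5.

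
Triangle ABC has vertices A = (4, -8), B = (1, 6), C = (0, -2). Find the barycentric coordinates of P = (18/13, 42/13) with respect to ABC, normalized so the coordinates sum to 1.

Signed area of the reference triangle: [ABC] = ½·(4·(6−(-2)) + 1·(-2−(-8)) + 0·(-8−6)) = ½·(32 + 6 + 0) = 19.
[PBC] = ½·((18/13)·(6−(-2)) + 1·(-2−(42/13)) + 0·(42/13−6)) = ½·(144/13 − 68/13 + 0) = 38/13, so the A-coordinate is (38/13)/19 = 2/13.
[APC] = ½·(4·(42/13−(-2)) + (18/13)·(-2−(-8)) + 0·(-8−(42/13))) = ½·(272/13 + 108/13 + 0) = 190/13, so the B-coordinate is 10/13.
[ABP] = ½·(4·(6−(42/13)) + 1·(42/13−(-8)) + (18/13)·(-8−6)) = ½·(144/13 + 146/13 − 252/13) = 19/13, so the C-coordinate is 1/13.

(2/13, 10/13, 1/13)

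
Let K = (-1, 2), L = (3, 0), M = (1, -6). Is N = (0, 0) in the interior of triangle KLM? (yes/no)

yes

Barycentric coordinates of N: (9/14, 1/7, 3/14).
The three coordinates are positive, positive, positive; a point is interior exactly when all three are positive.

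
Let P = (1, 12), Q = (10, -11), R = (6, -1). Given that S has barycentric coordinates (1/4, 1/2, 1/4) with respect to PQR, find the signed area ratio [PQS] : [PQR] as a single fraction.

The signed ratio [PQS]/[PQR] equals the barycentric coordinate of S at vertex R, which is 1/4.

1/4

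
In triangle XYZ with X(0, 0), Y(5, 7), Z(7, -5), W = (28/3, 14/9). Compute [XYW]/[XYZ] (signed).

[XYZ] = ½·(0·(7−(-5)) + 5·(-5−0) + 7·(0−7)) = ½·(0 − 25 − 49) = -37.
[XYW] = ½·(0·(7−(14/9)) + 5·(14/9−0) + (28/3)·(0−7)) = ½·(0 + 70/9 − 196/3) = -259/9, so the ratio is (-259/9)/(-37) = 7/9.

7/9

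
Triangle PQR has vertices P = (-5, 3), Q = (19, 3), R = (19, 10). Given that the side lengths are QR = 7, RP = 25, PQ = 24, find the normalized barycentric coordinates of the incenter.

(1/8, 25/56, 3/7)

The incenter has barycentric coordinates proportional to the opposite side lengths: (7 : 25 : 24).
Normalizing by 7+25+24 = 56 gives (1/8, 25/56, 3/7).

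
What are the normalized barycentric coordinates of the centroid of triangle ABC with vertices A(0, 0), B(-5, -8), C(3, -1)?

The centroid is the average of the vertices, so each weight is 1/3.

(1/3, 1/3, 1/3)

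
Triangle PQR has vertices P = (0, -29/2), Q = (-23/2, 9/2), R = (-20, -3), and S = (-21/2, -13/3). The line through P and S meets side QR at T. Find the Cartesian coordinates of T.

Barycentric coordinates of S with respect to PQR: (1/3, 1/3, 1/3).
On side QR the P-coordinate is zero; dropping S's P-weight 1/3 and renormalizing the remaining 1/3 : 1/3 gives weights 1/2, 1/2 on Q, R.
T = (1/2)·(-23/2, 9/2) + (1/2)·(-20, -3) = (-63/4, 3/4).

(-63/4, 3/4)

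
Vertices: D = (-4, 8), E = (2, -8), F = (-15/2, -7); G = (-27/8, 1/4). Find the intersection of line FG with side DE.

(-2, 8/3)

Barycentric coordinates of G with respect to DEF: (1/2, 1/4, 1/4).
On side DE the F-coordinate is zero; dropping G's F-weight 1/4 and renormalizing the remaining 1/2 : 1/4 gives weights 2/3, 1/3 on D, E.
H = (2/3)·(-4, 8) + (1/3)·(2, -8) = (-2, 8/3).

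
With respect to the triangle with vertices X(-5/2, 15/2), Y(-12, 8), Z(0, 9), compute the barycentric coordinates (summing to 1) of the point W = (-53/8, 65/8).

(1/4, 1/2, 1/4)

Signed area of the reference triangle: [XYZ] = ½·((-5/2)·(8−9) + (-12)·(9−(15/2)) + 0·(15/2−8)) = ½·(5/2 − 18 + 0) = -31/4.
[WYZ] = ½·((-53/8)·(8−9) + (-12)·(9−(65/8)) + 0·(65/8−8)) = ½·(53/8 − 21/2 + 0) = -31/16, so the X-coordinate is (-31/16)/(-31/4) = 1/4.
[XWZ] = ½·((-5/2)·(65/8−9) + (-53/8)·(9−(15/2)) + 0·(15/2−(65/8))) = ½·(35/16 − 159/16 + 0) = -31/8, so the Y-coordinate is 1/2.
[XYW] = ½·((-5/2)·(8−(65/8)) + (-12)·(65/8−(15/2)) + (-53/8)·(15/2−8)) = ½·(5/16 − 15/2 + 53/16) = -31/16, so the Z-coordinate is 1/4.
Check: 1/4 + 1/2 + 1/4 = 1.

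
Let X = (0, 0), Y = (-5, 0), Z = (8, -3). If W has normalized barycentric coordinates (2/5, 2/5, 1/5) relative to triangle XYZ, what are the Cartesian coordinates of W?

W = (2/5)·X + (2/5)·Y + (1/5)·Z.
x-coordinate: (2/5)·0 + (2/5)·(-5) + (1/5)·8 = -2/5.
y-coordinate: (2/5)·0 + (2/5)·0 + (1/5)·(-3) = -3/5.

(-2/5, -3/5)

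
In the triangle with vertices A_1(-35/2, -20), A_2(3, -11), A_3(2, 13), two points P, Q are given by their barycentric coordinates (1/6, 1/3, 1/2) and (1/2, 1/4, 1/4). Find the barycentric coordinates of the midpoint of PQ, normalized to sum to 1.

Since both coordinate triples sum to 1, the midpoint's barycentrics are the componentwise average.
(1/6+1/2)/2 = 1/3; similarly 7/24 and 3/8.

(1/3, 7/24, 3/8)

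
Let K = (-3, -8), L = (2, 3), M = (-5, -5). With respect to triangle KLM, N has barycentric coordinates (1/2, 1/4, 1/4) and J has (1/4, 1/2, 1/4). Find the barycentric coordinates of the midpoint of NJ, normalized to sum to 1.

(3/8, 3/8, 1/4)

Since both coordinate triples sum to 1, the midpoint's barycentrics are the componentwise average.
(1/2+1/4)/2 = 3/8; similarly 3/8 and 1/4.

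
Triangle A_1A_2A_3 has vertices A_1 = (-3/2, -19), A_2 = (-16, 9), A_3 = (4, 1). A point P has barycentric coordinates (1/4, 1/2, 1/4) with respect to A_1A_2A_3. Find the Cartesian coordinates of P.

(-59/8, 0)

P = (1/4)·A_1 + (1/2)·A_2 + (1/4)·A_3.
x-coordinate: (1/4)·(-3/2) + (1/2)·(-16) + (1/4)·4 = -59/8.
y-coordinate: (1/4)·(-19) + (1/2)·9 + (1/4)·1 = 0.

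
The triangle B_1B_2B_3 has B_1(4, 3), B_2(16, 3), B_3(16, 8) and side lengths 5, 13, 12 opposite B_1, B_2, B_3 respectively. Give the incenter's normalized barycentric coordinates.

(1/6, 13/30, 2/5)

The incenter has barycentric coordinates proportional to the opposite side lengths: (5 : 13 : 12).
Normalizing by 5+13+12 = 30 gives (1/6, 13/30, 2/5).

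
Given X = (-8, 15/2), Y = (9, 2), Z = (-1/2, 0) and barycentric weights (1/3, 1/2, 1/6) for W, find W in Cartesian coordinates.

W = (1/3)·X + (1/2)·Y + (1/6)·Z.
x-coordinate: (1/3)·(-8) + (1/2)·9 + (1/6)·(-1/2) = 7/4.
y-coordinate: (1/3)·(15/2) + (1/2)·2 + (1/6)·0 = 7/2.

(7/4, 7/2)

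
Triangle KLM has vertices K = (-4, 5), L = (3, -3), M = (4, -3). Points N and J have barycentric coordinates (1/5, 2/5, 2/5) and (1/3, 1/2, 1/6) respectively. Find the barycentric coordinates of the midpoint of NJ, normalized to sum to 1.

Since both coordinate triples sum to 1, the midpoint's barycentrics are the componentwise average.
(1/5+1/3)/2 = 4/15; similarly 9/20 and 17/60.

(4/15, 9/20, 17/60)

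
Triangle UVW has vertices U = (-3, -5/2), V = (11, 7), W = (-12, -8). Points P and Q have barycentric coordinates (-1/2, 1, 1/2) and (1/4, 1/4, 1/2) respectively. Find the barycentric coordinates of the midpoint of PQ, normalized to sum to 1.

(-1/8, 5/8, 1/2)

Since both coordinate triples sum to 1, the midpoint's barycentrics are the componentwise average.
(-1/2+1/4)/2 = -1/8; similarly 5/8 and 1/2.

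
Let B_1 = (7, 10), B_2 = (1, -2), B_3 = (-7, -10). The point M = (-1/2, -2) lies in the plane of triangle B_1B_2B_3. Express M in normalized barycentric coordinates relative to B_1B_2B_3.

(1/4, 3/8, 3/8)

Signed area of the reference triangle: [B_1B_2B_3] = ½·(7·(-2−(-10)) + 1·(-10−10) + (-7)·(10−(-2))) = ½·(56 − 20 − 84) = -24.
[MB_2B_3] = ½·((-1/2)·(-2−(-10)) + 1·(-10−(-2)) + (-7)·(-2−(-2))) = ½·(-4 − 8 + 0) = -6, so the B_1-coordinate is (-6)/(-24) = 1/4.
[B_1MB_3] = ½·(7·(-2−(-10)) + (-1/2)·(-10−10) + (-7)·(10−(-2))) = ½·(56 + 10 − 84) = -9, so the B_2-coordinate is 3/8.
[B_1B_2M] = ½·(7·(-2−(-2)) + 1·(-2−10) + (-1/2)·(10−(-2))) = ½·(0 − 12 − 6) = -9, so the B_3-coordinate is 3/8.
Check: 1/4 + 3/8 + 3/8 = 1.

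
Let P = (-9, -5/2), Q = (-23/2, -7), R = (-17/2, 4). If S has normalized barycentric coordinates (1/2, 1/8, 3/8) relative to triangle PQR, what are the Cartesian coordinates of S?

S = (1/2)·P + (1/8)·Q + (3/8)·R.
x-coordinate: (1/2)·(-9) + (1/8)·(-23/2) + (3/8)·(-17/2) = -73/8.
y-coordinate: (1/2)·(-5/2) + (1/8)·(-7) + (3/8)·4 = -5/8.

(-73/8, -5/8)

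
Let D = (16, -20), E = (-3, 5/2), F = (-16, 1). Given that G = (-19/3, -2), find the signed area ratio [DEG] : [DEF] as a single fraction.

[DEF] = ½·(16·(5/2−1) + (-3)·(1−(-20)) + (-16)·(-20−(5/2))) = ½·(24 − 63 + 360) = 321/2.
[DEG] = ½·(16·(5/2−(-2)) + (-3)·(-2−(-20)) + (-19/3)·(-20−(5/2))) = ½·(72 − 54 + 285/2) = 321/4, so the ratio is (321/4)/(321/2) = 1/2.

1/2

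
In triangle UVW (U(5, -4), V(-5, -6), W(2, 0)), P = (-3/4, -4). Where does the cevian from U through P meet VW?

Barycentric coordinates of P with respect to UVW: (1/4, 1/2, 1/4).
On side VW the U-coordinate is zero; dropping P's U-weight 1/4 and renormalizing the remaining 1/2 : 1/4 gives weights 2/3, 1/3 on V, W.
Q = (2/3)·(-5, -6) + (1/3)·(2, 0) = (-8/3, -4).

(-8/3, -4)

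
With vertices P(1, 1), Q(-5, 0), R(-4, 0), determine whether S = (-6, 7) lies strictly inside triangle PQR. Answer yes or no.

Barycentric coordinates of S: (7, 37, -43).
The three coordinates are positive, positive, negative; a point is interior exactly when all three are positive.

no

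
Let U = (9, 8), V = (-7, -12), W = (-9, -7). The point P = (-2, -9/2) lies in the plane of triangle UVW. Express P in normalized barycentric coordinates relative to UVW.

Signed area of the reference triangle: [UVW] = ½·(9·(-12−(-7)) + (-7)·(-7−8) + (-9)·(8−(-12))) = ½·(-45 + 105 − 180) = -60.
[PVW] = ½·((-2)·(-12−(-7)) + (-7)·(-7−(-9/2)) + (-9)·(-9/2−(-12))) = ½·(10 + 35/2 − 135/2) = -20, so the U-coordinate is (-20)/(-60) = 1/3.
[UPW] = ½·(9·(-9/2−(-7)) + (-2)·(-7−8) + (-9)·(8−(-9/2))) = ½·(45/2 + 30 − 225/2) = -30, so the V-coordinate is 1/2.
[UVP] = ½·(9·(-12−(-9/2)) + (-7)·(-9/2−8) + (-2)·(8−(-12))) = ½·(-135/2 + 175/2 − 40) = -10, so the W-coordinate is 1/6.

(1/3, 1/2, 1/6)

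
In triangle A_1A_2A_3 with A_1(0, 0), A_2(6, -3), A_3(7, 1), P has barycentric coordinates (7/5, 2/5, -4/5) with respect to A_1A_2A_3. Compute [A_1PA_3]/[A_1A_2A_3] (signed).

2/5

The signed ratio [A_1PA_3]/[A_1A_2A_3] equals the barycentric coordinate of P at vertex A_2, which is 2/5.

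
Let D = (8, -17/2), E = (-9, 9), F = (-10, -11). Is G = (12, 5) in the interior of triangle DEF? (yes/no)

no

Barycentric coordinates of G: (848/715, 466/715, -599/715).
The three coordinates are positive, positive, negative; a point is interior exactly when all three are positive.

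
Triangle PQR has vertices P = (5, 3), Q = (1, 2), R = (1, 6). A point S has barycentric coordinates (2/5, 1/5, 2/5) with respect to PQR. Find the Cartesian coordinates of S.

(13/5, 4)

S = (2/5)·P + (1/5)·Q + (2/5)·R.
x-coordinate: (2/5)·5 + (1/5)·1 + (2/5)·1 = 13/5.
y-coordinate: (2/5)·3 + (1/5)·2 + (2/5)·6 = 4.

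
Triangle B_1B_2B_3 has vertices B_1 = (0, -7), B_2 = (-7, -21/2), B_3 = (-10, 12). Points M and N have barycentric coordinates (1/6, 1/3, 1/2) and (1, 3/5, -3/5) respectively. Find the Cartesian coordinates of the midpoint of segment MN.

Barycentric coordinates of the midpoint are the average: (7/12, 7/15, -1/20).
Converting: (7/12)·B_1 + (7/15)·B_2 + (-1/20)·B_3 = (-83/30, -115/12).

(-83/30, -115/12)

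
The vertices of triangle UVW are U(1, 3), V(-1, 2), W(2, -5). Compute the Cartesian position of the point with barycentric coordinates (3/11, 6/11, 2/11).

P = (3/11)·U + (6/11)·V + (2/11)·W.
x-coordinate: (3/11)·1 + (6/11)·(-1) + (2/11)·2 = 1/11.
y-coordinate: (3/11)·3 + (6/11)·2 + (2/11)·(-5) = 1.

(1/11, 1)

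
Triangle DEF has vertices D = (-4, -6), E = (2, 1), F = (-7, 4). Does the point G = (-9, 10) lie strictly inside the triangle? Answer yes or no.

no

Barycentric coordinates of G: (-16/27, -2/81, 131/81).
The three coordinates are negative, negative, positive; a point is interior exactly when all three are positive.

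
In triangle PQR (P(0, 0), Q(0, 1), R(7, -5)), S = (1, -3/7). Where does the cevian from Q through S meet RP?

Barycentric coordinates of S with respect to PQR: (4/7, 2/7, 1/7).
On side RP the Q-coordinate is zero; dropping S's Q-weight 2/7 and renormalizing the remaining 1/7 : 4/7 gives weights 1/5, 4/5 on R, P.
T = (1/5)·(7, -5) + (4/5)·(0, 0) = (7/5, -1).

(7/5, -1)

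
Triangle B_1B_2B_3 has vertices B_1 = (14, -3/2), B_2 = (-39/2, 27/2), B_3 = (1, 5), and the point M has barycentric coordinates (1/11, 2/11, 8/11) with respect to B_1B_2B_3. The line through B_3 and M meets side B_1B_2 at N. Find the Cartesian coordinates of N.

(-25/3, 17/2)

Line B_3M meets B_1B_2 where the B_3-coordinate vanishes; zeroing M's B_3-weight and renormalizing leaves B_1, B_2-weights 1/11 : 2/11 → (1/3, 2/3).
So N = (1/3)·B_1 + (2/3)·B_2 = (-25/3, 17/2).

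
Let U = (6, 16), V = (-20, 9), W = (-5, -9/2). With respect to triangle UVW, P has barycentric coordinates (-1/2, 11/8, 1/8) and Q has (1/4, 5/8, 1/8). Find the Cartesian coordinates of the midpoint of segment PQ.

Barycentric coordinates of the midpoint are the average: (-1/8, 1, 1/8).
Converting: (-1/8)·U + 1·V + (1/8)·W = (-171/8, 103/16).

(-171/8, 103/16)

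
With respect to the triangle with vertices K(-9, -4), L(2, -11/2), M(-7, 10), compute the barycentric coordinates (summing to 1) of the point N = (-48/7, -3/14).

(4/7, 1/7, 2/7)

Signed area of the reference triangle: [KLM] = ½·((-9)·(-11/2−10) + 2·(10−(-4)) + (-7)·(-4−(-11/2))) = ½·(279/2 + 28 − 21/2) = 157/2.
[NLM] = ½·((-48/7)·(-11/2−10) + 2·(10−(-3/14)) + (-7)·(-3/14−(-11/2))) = ½·(744/7 + 143/7 − 37) = 314/7, so the K-coordinate is (314/7)/(157/2) = 4/7.
[KNM] = ½·((-9)·(-3/14−10) + (-48/7)·(10−(-4)) + (-7)·(-4−(-3/14))) = ½·(1287/14 − 96 + 53/2) = 157/14, so the L-coordinate is 1/7.
[KLN] = ½·((-9)·(-11/2−(-3/14)) + 2·(-3/14−(-4)) + (-48/7)·(-4−(-11/2))) = ½·(333/7 + 53/7 − 72/7) = 157/7, so the M-coordinate is 2/7.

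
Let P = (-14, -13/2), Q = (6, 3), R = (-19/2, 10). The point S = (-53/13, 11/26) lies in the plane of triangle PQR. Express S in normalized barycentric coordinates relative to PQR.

Signed area of the reference triangle: [PQR] = ½·((-14)·(3−10) + 6·(10−(-13/2)) + (-19/2)·(-13/2−3)) = ½·(98 + 99 + 361/4) = 1149/8.
[SQR] = ½·((-53/13)·(3−10) + 6·(10−(11/26)) + (-19/2)·(11/26−3)) = ½·(371/13 + 747/13 + 1273/52) = 5745/104, so the P-coordinate is (5745/104)/(1149/8) = 5/13.
[PSR] = ½·((-14)·(11/26−10) + (-53/13)·(10−(-13/2)) + (-19/2)·(-13/2−(11/26))) = ½·(1743/13 − 1749/26 + 855/13) = 3447/52, so the Q-coordinate is 6/13.
[PQS] = ½·((-14)·(3−(11/26)) + 6·(11/26−(-13/2)) + (-53/13)·(-13/2−3)) = ½·(-469/13 + 540/13 + 1007/26) = 1149/52, so the R-coordinate is 2/13.

(5/13, 6/13, 2/13)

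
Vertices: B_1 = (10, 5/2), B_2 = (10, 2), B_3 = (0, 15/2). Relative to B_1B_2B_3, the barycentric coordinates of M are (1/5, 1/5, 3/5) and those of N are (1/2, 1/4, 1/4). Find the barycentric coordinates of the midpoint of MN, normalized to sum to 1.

Since both coordinate triples sum to 1, the midpoint's barycentrics are the componentwise average.
(1/5+1/2)/2 = 7/20; similarly 9/40 and 17/40.

(7/20, 9/40, 17/40)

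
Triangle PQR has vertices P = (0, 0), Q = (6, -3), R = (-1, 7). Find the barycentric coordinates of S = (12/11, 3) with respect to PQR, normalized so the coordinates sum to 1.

Signed area of the reference triangle: [PQR] = ½·(0·(-3−7) + 6·(7−0) + (-1)·(0−(-3))) = ½·(0 + 42 − 3) = 39/2.
[SQR] = ½·((12/11)·(-3−7) + 6·(7−3) + (-1)·(3−(-3))) = ½·(-120/11 + 24 − 6) = 39/11, so the P-coordinate is (39/11)/(39/2) = 2/11.
[PSR] = ½·(0·(3−7) + (12/11)·(7−0) + (-1)·(0−3)) = ½·(0 + 84/11 + 3) = 117/22, so the Q-coordinate is 3/11.
[PQS] = ½·(0·(-3−3) + 6·(3−0) + (12/11)·(0−(-3))) = ½·(0 + 18 + 36/11) = 117/11, so the R-coordinate is 6/11.

(2/11, 3/11, 6/11)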